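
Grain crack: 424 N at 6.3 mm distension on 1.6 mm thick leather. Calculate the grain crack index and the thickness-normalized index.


Crack index = 67.3 N/mm
Normalized index = 42.1 N/mm per mm

Crack index = 424 / 6.3 = 67.3 N/mm
Normalized = 67.3 / 1.6 = 42.1 N/mm per mm


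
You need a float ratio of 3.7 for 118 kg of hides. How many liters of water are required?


436.6 L

Water = hide weight x target ratio
Water = 118 x 3.7 = 436.6 L


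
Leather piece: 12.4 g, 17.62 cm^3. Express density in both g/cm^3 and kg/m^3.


Density = 12.4 / 17.62 = 0.704 g/cm^3
Convert: 0.704 x 1000 = 704 kg/m^3


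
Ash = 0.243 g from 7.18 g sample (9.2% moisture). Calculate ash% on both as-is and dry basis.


As-is ash% = 0.243 / 7.18 x 100 = 3.38%
Dry mass = 7.18 x (100 - 9.2) / 100 = 6.51944 g
Dry-basis ash% = 0.243 / 6.51944 x 100 = 3.73%


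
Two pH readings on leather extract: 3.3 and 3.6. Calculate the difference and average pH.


Difference = |3.3 - 3.6| = 0.3
Average = (3.3 + 3.6) / 2 = 3.45


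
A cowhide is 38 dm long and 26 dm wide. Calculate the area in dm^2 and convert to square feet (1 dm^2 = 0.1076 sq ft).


Area = 38 x 26 = 988 dm^2
Conversion: 988 x 0.1076 = 106.31 sq ft


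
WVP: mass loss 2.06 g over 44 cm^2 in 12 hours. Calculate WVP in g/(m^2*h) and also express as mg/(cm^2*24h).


WVP = 2.06 / (44 x 12) x 10000 = 39.02 g/(m^2*h)
Mass loss in mg = 2.06 x 1000 = 2060 mg
Per cm^2 per 24h in mg: 2060 x 24 / (44 x 12) = 49440 / 528 = 93.64 mg/(cm^2*24h)


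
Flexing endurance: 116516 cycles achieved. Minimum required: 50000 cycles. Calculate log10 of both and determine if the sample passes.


log10(116516) = 5.07
log10(50000) = 4.70
Passes: Yes


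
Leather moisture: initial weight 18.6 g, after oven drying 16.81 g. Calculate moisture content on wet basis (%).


9.6%

Moisture = 18.6 - 16.81 = 1.79 g
MC = 1.79 / 18.6 x 100 = 9.6%


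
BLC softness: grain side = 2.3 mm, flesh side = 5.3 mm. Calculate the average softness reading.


3.80 mm

Average = (2.3 + 5.3) / 2
Average = 3.80 mm


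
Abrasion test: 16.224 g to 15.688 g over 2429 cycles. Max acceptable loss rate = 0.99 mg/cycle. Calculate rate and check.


Loss = 16.224 - 15.688 = 0.536 g
Rate = 0.536 g / 2429 cycles x 1000 = 0.221 mg/cycle
Max = 0.99 mg/cycle
Passes: Yes


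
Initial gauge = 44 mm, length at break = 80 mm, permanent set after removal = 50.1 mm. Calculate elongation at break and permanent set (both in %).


Elongation at break = (80 - 44) / 44 x 100 = 81.8%
Permanent set = (50.1 - 44) / 44 x 100 = 13.9%


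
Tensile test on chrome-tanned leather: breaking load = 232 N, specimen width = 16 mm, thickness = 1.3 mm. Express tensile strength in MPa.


11.15 MPa


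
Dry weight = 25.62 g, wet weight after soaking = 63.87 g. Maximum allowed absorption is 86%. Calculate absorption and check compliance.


Absorption = 149.3%
Compliant: No

WA = (63.87 - 25.62) / 25.62 x 100 = 149.3%
Maximum allowed: 86%
Compliant: No


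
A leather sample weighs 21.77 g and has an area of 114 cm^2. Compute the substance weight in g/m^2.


Substance weight = mass / area x 10000
SW = 21.77 / 114 x 10000
SW = 1909.6 g/m^2


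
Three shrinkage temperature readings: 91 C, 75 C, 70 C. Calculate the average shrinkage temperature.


Average = (91 + 75 + 70) / 3
Average = 236 / 3 = 78.7 C


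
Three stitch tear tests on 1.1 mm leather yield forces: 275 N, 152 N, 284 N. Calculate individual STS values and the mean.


STS1 = 250.0 N/mm
STS2 = 138.2 N/mm
STS3 = 258.2 N/mm
Mean = 215.5 N/mm

STS1 = 275 / 1.1 = 250.0 N/mm
STS2 = 152 / 1.1 = 138.2 N/mm
STS3 = 284 / 1.1 = 258.2 N/mm
Mean = (250.0 + 138.2 + 258.2) / 3 = 215.5 N/mm


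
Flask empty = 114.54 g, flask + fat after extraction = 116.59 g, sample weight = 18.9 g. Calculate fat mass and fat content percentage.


Fat mass = 2.05 g
Fat content = 10.8%


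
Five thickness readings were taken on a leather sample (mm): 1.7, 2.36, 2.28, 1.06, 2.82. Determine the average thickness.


2.04 mm

Sum = 1.7 + 2.36 + 2.28 + 1.06 + 2.82 = 10.22
Average = 10.22 / 5 = 2.04 mm


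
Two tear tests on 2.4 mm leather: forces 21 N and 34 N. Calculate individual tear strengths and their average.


Tear 1 = 21 / 2.4 = 8.8 N/mm
Tear 2 = 34 / 2.4 = 14.2 N/mm
Average = (8.8 + 14.2) / 2 = 11.5 N/mm


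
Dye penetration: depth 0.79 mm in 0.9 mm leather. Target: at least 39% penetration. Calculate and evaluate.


Penetration = 0.79 / 0.9 x 100 = 87.8%
Target: 39%
Meets target: Yes


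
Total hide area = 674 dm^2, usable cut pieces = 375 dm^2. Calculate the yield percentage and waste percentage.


Yield = 375 / 674 x 100 = 55.6%
Waste = 674 - 375 = 299 dm^2
Waste% = 100 - 55.6 = 44.4%


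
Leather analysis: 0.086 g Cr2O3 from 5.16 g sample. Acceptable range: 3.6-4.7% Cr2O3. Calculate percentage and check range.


Cr2O3 = 1.67%
Within range: No

Cr2O3% = 0.086 / 5.16 x 100 = 1.67%
Acceptable range: 3.6 to 4.7%
Within range: No


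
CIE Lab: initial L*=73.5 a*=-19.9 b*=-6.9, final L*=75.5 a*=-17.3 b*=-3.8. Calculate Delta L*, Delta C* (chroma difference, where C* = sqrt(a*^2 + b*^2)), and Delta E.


Delta L* = 75.5 - 73.5 = 2.0
C1* = sqrt((-19.9)^2 + (-6.9)^2) = 21.062
C2* = sqrt((-17.3)^2 + (-3.8)^2) = 17.712
Delta C* = 17.712 - 21.062 = -3.35
Delta E = sqrt((2.0)^2 + (2.6)^2 + (3.1)^2) = 4.51


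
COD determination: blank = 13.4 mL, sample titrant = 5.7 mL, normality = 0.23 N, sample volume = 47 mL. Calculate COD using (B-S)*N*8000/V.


COD = (13.4 - 5.7) x 0.23 x 8000 / 47
COD = 7.7 x 0.23 x 8000 / 47
COD = 301.4 mg/L


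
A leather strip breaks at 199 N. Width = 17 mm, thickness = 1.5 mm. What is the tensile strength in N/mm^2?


Cross-sectional area = 17 x 1.5 = 25.5 mm^2
Tensile strength = 199 / 25.5 = 7.80 N/mm^2


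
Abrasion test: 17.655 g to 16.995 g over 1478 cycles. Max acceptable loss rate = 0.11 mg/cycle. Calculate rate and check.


Loss = 17.655 - 16.995 = 0.660 g
Rate = 0.660 g / 1478 cycles x 1000 = 0.447 mg/cycle
Max = 0.11 mg/cycle
Passes: No


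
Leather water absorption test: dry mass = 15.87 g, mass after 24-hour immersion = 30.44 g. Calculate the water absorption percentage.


Water absorbed = 30.44 - 15.87 = 14.57 g
WA% = 14.57 / 15.87 x 100 = 91.8%


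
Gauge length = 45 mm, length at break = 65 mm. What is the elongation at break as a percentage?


44.4%


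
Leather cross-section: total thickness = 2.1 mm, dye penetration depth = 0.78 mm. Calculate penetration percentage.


Penetration% = 0.78 / 2.1 x 100
Penetration = 37.1%


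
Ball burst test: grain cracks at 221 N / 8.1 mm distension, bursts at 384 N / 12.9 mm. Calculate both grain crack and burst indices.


Crack index = 221 / 8.1 = 27.3 N/mm
Burst index = 384 / 12.9 = 29.8 N/mm


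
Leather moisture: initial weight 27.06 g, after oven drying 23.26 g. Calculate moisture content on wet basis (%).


Moisture = 27.06 - 23.26 = 3.80 g
MC = 3.80 / 27.06 x 100 = 14.0%


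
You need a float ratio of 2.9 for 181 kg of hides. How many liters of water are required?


524.9 L


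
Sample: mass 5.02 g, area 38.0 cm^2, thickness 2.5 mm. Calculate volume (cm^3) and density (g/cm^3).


Volume = 9.500 cm^3
Density = 0.528 g/cm^3

Thickness in cm = 2.5 / 10 = 0.25 cm
Volume = 38.0 x 0.25 = 9.500 cm^3
Density = 5.02 / 9.500 = 0.528 g/cm^3


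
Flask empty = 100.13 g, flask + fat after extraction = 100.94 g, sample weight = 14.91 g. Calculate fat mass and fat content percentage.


Fat mass = 100.94 - 100.13 = 0.81 g
Fat% = 0.81 / 14.91 x 100 = 5.4%


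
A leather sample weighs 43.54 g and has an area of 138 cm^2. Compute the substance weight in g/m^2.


Substance weight = mass / area x 10000
SW = 43.54 / 138 x 10000
SW = 3155.1 g/m^2


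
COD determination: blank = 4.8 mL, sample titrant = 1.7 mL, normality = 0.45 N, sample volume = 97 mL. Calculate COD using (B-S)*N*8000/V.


COD = (4.8 - 1.7) x 0.45 x 8000 / 97
COD = 3.1 x 0.45 x 8000 / 97
COD = 115.1 mg/L


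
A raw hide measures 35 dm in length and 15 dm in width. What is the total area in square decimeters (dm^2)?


525 dm^2


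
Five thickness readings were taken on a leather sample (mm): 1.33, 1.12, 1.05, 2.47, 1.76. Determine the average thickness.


Sum = 1.33 + 1.12 + 1.05 + 2.47 + 1.76 = 7.73
Average = 7.73 / 5 = 1.55 mm


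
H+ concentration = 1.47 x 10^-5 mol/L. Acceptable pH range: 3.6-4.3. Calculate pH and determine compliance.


pH = 4.83
Compliant: No


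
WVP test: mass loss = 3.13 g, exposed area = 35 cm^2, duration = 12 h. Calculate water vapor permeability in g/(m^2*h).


74.52 g/(m^2*h)

WVP = mass_loss / (area x time) x 10000
WVP = 3.13 / (35 x 12) x 10000
WVP = 3.13 / 420 x 10000 = 74.52 g/(m^2*h)


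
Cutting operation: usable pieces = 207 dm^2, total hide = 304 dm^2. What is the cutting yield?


68.1%

Yield = usable / total x 100
Yield = 207 / 304 x 100 = 68.1%


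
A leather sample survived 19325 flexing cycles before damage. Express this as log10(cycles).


4.29

log10(19325) = 4.29


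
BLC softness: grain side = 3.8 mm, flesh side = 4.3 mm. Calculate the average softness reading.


4.05 mm


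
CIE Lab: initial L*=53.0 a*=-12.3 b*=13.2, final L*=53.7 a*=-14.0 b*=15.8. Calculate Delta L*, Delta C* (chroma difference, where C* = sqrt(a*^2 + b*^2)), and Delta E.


Delta L* = 53.7 - 53.0 = 0.7
C1* = sqrt((-12.3)^2 + (13.2)^2) = 18.042
C2* = sqrt((-14.0)^2 + (15.8)^2) = 21.110
Delta C* = 21.110 - 18.042 = 3.07
Delta E = sqrt((0.7)^2 + (-1.7)^2 + (2.6)^2) = 3.18


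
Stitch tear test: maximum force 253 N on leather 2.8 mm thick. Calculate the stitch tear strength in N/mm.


90.4 N/mm

Stitch tear strength = force / thickness
STS = 253 / 2.8 = 90.4 N/mm


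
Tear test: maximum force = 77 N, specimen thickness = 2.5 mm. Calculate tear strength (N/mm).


Tear strength = force / thickness
Tear = 77 / 2.5 = 30.8 N/mm


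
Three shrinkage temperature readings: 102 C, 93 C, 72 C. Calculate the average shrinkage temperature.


Average = (102 + 93 + 72) / 3
Average = 267 / 3 = 89.0 C


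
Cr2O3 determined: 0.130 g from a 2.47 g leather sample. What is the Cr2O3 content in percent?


Cr2O3% = 0.130 / 2.47 x 100
Cr2O3% = 5.26%


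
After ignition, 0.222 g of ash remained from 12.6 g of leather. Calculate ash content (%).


Ash% = 0.222 / 12.6 x 100
Ash% = 1.76%


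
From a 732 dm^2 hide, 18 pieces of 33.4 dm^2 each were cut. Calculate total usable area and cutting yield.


Total usable = 18 x 33.4 = 601.2 dm^2
Yield = 601.2 / 732 x 100 = 82.1%


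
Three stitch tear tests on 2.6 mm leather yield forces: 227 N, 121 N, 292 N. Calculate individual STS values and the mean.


STS1 = 87.3 N/mm
STS2 = 46.5 N/mm
STS3 = 112.3 N/mm
Mean = 82.0 N/mm


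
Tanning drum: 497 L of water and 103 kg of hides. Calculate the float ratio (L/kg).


Float ratio = water / hide weight
Ratio = 497 / 103 = 4.8


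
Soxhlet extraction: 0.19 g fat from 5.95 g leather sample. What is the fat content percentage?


3.2%


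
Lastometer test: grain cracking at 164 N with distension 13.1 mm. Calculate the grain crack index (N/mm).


12.5 N/mm

Grain crack index = force / distension
Index = 164 / 13.1 = 12.5 N/mm


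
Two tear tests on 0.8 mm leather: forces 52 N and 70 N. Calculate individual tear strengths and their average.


Tear 1 = 52 / 0.8 = 65.0 N/mm
Tear 2 = 70 / 0.8 = 87.5 N/mm
Average = (65.0 + 87.5) / 2 = 76.3 N/mm


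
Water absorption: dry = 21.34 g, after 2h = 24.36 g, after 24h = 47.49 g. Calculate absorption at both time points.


2h absorption = 14.2%
24h absorption = 122.5%


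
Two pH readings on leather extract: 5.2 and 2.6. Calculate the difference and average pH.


Difference = 2.6
Average pH = 3.90

Difference = |5.2 - 2.6| = 2.6
Average = (5.2 + 2.6) / 2 = 3.90


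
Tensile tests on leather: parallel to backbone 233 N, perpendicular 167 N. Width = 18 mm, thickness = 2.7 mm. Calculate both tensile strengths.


Area = 18 x 2.7 = 48.6 mm^2
TS (parallel) = 233 / 48.6 = 4.79 N/mm^2
TS (perpendicular) = 167 / 48.6 = 3.44 N/mm^2


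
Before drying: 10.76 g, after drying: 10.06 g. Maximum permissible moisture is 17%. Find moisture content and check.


MC = (10.76 - 10.06) / 10.76 x 100 = 6.5%
Maximum: 17%
Acceptable: Yes


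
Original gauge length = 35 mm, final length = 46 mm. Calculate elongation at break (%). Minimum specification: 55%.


Extension = 46 - 35 = 11 mm
Elongation = 11 / 35 x 100 = 31.4%
Minimum required: 55%
Meets specification: No


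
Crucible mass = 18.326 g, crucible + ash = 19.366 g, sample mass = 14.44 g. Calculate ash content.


Ash mass = 1.040 g
Ash content = 7.20%

Ash mass = 19.366 - 18.326 = 1.040 g
Ash% = 1.040 / 14.44 x 100 = 7.20%


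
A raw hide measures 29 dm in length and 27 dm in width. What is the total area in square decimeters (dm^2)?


783 dm^2

Area = length x width
Area = 29 x 27 = 783 dm^2


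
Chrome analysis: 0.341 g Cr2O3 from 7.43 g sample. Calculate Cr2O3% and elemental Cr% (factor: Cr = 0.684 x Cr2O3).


Cr2O3 = 4.59%
Cr = 3.14%

Cr2O3% = 0.341 / 7.43 x 100 = 4.59%
Cr% = 4.59 x 0.684 = 3.14%


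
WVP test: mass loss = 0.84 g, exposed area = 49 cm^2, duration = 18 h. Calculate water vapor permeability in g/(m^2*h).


WVP = mass_loss / (area x time) x 10000
WVP = 0.84 / (49 x 18) x 10000
WVP = 0.84 / 882 x 10000 = 9.52 g/(m^2*h)


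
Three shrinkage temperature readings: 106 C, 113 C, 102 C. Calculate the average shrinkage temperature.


Average = (106 + 113 + 102) / 3
Average = 321 / 3 = 107.0 C


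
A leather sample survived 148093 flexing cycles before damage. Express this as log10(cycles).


log10(148093) = 5.17


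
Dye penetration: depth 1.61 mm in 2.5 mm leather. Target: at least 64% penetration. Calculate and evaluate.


Penetration = 1.61 / 2.5 x 100 = 64.4%
Target: 64%
Meets target: Yes


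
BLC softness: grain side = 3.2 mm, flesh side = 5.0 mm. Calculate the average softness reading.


Average = (3.2 + 5.0) / 2
Average = 4.10 mm


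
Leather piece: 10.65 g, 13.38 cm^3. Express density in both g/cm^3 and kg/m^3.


Density = 10.65 / 13.38 = 0.796 g/cm^3
Convert: 0.796 x 1000 = 796 kg/m^3


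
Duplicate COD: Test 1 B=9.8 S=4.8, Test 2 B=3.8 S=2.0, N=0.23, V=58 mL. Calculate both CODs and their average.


COD1 = (9.8 - 4.8) x 0.23 x 8000 / 58 = 158.6 mg/L
COD2 = (3.8 - 2.0) x 0.23 x 8000 / 58 = 57.1 mg/L
Average = (158.6 + 57.1) / 2 = 107.9 mg/L


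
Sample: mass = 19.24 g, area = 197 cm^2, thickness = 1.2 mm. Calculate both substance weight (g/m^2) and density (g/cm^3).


SW = 19.24 / 197 x 10000 = 976.6 g/m^2
Volume = 197 x 1.2 / 10 = 23.64 cm^3
Density = 19.24 / 23.64 = 0.814 g/cm^3


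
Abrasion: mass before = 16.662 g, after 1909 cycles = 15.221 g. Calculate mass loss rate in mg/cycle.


0.755 mg/cycle

Mass loss = 16.662 - 15.221 = 1.441 g
Rate = 1.441 / 1909 x 1000 = 0.755 mg/cycle


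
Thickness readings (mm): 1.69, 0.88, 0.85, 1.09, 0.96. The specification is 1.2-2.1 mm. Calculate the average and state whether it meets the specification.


Average = 1.09 mm
Within specification: No


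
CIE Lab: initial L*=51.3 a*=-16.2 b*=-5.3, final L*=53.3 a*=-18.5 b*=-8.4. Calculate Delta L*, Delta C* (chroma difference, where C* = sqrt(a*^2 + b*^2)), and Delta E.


Delta L* = 2.0
Delta C* = 3.27
Delta E = 4.35

Delta L* = 53.3 - 51.3 = 2.0
C1* = sqrt((-16.2)^2 + (-5.3)^2) = 17.045
C2* = sqrt((-18.5)^2 + (-8.4)^2) = 20.318
Delta C* = 20.318 - 17.045 = 3.27
Delta E = sqrt((2.0)^2 + (-2.3)^2 + (-3.1)^2) = 4.35


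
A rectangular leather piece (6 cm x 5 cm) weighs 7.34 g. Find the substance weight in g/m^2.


2446.7 g/m^2


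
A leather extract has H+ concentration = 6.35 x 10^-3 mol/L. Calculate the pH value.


pH = 2.20


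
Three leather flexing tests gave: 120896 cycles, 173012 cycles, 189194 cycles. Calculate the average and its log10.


Average = 161034 cycles
log10 = 5.21


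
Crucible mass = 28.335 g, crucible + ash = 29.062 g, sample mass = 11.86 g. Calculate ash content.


Ash mass = 0.727 g
Ash content = 6.13%

Ash mass = 29.062 - 28.335 = 0.727 g
Ash% = 0.727 / 11.86 x 100 = 6.13%


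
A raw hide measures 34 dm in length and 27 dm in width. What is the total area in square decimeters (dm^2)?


Area = length x width
Area = 34 x 27 = 918 dm^2


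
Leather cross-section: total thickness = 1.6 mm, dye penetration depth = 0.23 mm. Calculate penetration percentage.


Penetration% = 0.23 / 1.6 x 100
Penetration = 14.4%


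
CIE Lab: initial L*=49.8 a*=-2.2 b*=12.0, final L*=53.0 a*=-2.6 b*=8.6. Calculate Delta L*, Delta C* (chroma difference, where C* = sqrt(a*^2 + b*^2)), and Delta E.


Delta L* = 53.0 - 49.8 = 3.2
C1* = sqrt((-2.2)^2 + (12.0)^2) = 12.200
C2* = sqrt((-2.6)^2 + (8.6)^2) = 8.984
Delta C* = 8.984 - 12.200 = -3.22
Delta E = sqrt((3.2)^2 + (-0.4)^2 + (-3.4)^2) = 4.69


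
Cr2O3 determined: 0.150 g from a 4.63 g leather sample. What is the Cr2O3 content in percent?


Cr2O3% = 0.150 / 4.63 x 100
Cr2O3% = 3.24%


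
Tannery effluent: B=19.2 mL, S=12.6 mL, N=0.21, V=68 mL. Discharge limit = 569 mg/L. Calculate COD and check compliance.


COD = (19.2 - 12.6) x 0.21 x 8000 / 68 = 163.1 mg/L
Limit: 569 mg/L
Compliant: Yes


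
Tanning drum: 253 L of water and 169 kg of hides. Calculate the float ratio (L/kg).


Float ratio = water / hide weight
Ratio = 253 / 169 = 1.5


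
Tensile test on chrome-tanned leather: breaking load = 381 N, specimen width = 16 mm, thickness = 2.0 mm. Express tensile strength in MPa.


Cross-section = 16 x 2.0 = 32.0 mm^2
TS = 381 / 32.0 = 11.91 MPa
(1 N/mm^2 = 1 MPa)


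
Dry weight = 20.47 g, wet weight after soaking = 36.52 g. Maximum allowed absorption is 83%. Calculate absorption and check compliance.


Absorption = 78.4%
Compliant: Yes

WA = (36.52 - 20.47) / 20.47 x 100 = 78.4%
Maximum allowed: 83%
Compliant: Yes


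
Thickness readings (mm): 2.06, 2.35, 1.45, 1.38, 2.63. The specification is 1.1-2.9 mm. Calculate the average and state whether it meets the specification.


Sum = 9.87
Average = 9.87 / 5 = 1.97 mm
Specification range: 1.1 to 2.9 mm
Within spec: Yes


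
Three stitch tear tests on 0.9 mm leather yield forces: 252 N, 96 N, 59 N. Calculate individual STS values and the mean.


STS1 = 280.0 N/mm
STS2 = 106.7 N/mm
STS3 = 65.6 N/mm
Mean = 150.8 N/mm


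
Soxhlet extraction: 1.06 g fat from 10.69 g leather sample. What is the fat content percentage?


Fat content = 1.06 / 10.69 x 100
Fat = 9.9%


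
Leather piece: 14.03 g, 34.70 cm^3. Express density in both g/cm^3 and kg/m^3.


Density = 14.03 / 34.70 = 0.404 g/cm^3
Convert: 0.404 x 1000 = 404 kg/m^3


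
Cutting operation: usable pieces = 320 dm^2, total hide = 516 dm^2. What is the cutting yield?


62.0%

Yield = usable / total x 100
Yield = 320 / 516 x 100 = 62.0%


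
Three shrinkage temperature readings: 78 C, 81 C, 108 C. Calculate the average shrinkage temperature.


89.0 C

Average = (78 + 81 + 108) / 3
Average = 267 / 3 = 89.0 C


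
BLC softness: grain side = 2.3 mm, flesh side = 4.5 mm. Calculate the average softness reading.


Average = (2.3 + 4.5) / 2
Average = 3.40 mm


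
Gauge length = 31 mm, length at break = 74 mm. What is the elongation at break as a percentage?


Extension = 74 - 31 = 43 mm
Elongation = 43 / 31 x 100 = 138.7%


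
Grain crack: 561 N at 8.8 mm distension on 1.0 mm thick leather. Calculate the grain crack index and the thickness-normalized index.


Crack index = 63.8 N/mm
Normalized index = 63.8 N/mm per mm


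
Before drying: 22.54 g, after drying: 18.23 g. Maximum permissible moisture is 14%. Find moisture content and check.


MC = (22.54 - 18.23) / 22.54 x 100 = 19.1%
Maximum: 14%
Acceptable: No


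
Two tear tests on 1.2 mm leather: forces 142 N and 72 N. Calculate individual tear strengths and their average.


Tear 1 = 118.3 N/mm
Tear 2 = 60.0 N/mm
Average = 89.2 N/mm

Tear 1 = 142 / 1.2 = 118.3 N/mm
Tear 2 = 72 / 1.2 = 60.0 N/mm
Average = (118.3 + 60.0) / 2 = 89.2 N/mm


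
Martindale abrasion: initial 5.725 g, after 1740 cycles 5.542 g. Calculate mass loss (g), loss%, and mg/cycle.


Loss = 5.725 - 5.542 = 0.183 g
Loss% = 0.183 / 5.725 x 100 = 3.20%
Rate = 0.183 / 1740 x 1000 = 0.105 mg/cycle


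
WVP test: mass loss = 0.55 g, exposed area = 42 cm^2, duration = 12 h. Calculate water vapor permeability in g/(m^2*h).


10.91 g/(m^2*h)


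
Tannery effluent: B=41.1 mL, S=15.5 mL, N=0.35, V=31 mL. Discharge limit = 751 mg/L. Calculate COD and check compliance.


COD = (41.1 - 15.5) x 0.35 x 8000 / 31 = 2312.3 mg/L
Limit: 751 mg/L
Compliant: No


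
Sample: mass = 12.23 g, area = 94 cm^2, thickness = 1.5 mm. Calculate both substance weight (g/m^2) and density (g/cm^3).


Substance weight = 1301.1 g/m^2
Density = 0.867 g/cm^3

SW = 12.23 / 94 x 10000 = 1301.1 g/m^2
Volume = 94 x 1.5 / 10 = 14.10 cm^3
Density = 12.23 / 14.10 = 0.867 g/cm^3


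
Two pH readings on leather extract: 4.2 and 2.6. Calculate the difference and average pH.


Difference = |4.2 - 2.6| = 1.6
Average = (4.2 + 2.6) / 2 = 3.40


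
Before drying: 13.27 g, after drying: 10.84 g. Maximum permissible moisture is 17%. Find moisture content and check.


Moisture content = 18.3%
Acceptable: No


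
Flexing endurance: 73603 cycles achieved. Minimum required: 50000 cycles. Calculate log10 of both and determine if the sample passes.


Achieved: log10 = 4.87
Required: log10 = 4.70
Passes: Yes

log10(73603) = 4.87
log10(50000) = 4.70
Passes: Yes


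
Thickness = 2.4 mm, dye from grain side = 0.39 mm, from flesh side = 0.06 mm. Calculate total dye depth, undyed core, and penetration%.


Total dyed = 0.45 mm
Undyed core = 1.95 mm
Penetration = 18.8%

Total dyed = 0.39 + 0.06 = 0.45 mm
Undyed core = 2.4 - 0.45 = 1.95 mm
Penetration = 0.45 / 2.4 x 100 = 18.8%


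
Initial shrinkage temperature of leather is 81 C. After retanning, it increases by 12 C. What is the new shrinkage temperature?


New Ts = 81 + 12 = 93 C


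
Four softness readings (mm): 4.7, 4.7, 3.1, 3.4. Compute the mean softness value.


3.98 mm

Sum = 4.7 + 4.7 + 3.1 + 3.4
Mean = 15.9 / 4 = 3.98 mm


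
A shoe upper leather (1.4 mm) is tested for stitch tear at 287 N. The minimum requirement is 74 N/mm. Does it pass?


STS = 287 / 1.4 = 205.0 N/mm
Minimum required: 74 N/mm
Passes: Yes


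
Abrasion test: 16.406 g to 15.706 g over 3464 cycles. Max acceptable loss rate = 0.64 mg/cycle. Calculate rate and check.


Loss = 16.406 - 15.706 = 0.700 g
Rate = 0.700 g / 3464 cycles x 1000 = 0.202 mg/cycle
Max = 0.64 mg/cycle
Passes: Yes


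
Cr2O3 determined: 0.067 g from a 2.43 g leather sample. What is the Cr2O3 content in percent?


Cr2O3% = 0.067 / 2.43 x 100
Cr2O3% = 2.76%


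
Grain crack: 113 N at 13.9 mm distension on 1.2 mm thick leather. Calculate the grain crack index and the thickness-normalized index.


Crack index = 8.1 N/mm
Normalized index = 6.8 N/mm per mm

Crack index = 113 / 13.9 = 8.1 N/mm
Normalized = 8.1 / 1.2 = 6.8 N/mm per mm


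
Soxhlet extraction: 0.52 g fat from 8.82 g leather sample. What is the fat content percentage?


Fat content = 0.52 / 8.82 x 100
Fat = 5.9%


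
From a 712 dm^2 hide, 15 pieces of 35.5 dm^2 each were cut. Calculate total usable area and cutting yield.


Total usable = 15 x 35.5 = 532.5 dm^2
Yield = 532.5 / 712 x 100 = 74.8%


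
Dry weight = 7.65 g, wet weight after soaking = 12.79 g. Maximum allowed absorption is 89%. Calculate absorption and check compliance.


WA = (12.79 - 7.65) / 7.65 x 100 = 67.2%
Maximum allowed: 89%
Compliant: Yes


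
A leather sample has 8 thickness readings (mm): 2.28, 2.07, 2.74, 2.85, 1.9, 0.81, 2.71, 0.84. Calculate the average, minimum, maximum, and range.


Average = 2.03 mm
Min = 0.81 mm
Max = 2.85 mm
Range = 2.04 mm


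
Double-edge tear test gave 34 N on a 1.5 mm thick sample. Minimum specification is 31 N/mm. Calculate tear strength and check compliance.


Tear strength = 34 / 1.5 = 22.7 N/mm
Required minimum = 31 N/mm
Compliant: No


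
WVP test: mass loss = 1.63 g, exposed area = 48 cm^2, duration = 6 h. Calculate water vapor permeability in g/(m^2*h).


WVP = mass_loss / (area x time) x 10000
WVP = 1.63 / (48 x 6) x 10000
WVP = 1.63 / 288 x 10000 = 56.60 g/(m^2*h)


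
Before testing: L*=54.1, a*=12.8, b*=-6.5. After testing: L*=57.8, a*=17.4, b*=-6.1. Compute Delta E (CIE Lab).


dL = 57.8 - 54.1 = 3.7
da = 17.4 - 12.8 = 4.6
db = -6.1 - (-6.5) = 0.4
dE = sqrt((3.7)^2 + (4.6)^2 + (0.4)^2) = 5.92


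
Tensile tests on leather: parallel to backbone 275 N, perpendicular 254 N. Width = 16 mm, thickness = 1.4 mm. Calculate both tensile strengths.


Area = 16 x 1.4 = 22.4 mm^2
TS (parallel) = 275 / 22.4 = 12.28 N/mm^2
TS (perpendicular) = 254 / 22.4 = 11.34 N/mm^2


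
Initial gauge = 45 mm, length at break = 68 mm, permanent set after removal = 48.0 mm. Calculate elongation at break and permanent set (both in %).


Elongation at break = 51.1%
Permanent set = 6.7%


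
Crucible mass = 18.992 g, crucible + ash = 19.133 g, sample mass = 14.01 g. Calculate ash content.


Ash mass = 0.141 g
Ash content = 1.01%


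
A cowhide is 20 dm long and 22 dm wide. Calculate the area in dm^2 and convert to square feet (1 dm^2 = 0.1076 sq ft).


Area = 20 x 22 = 440 dm^2
Conversion: 440 x 0.1076 = 47.34 sq ft


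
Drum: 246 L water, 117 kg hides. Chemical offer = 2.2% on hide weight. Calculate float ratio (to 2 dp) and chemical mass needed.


Float ratio = 2.10
Chemical needed = 2.574 kg

Float ratio = 246 / 117 = 2.10
Chemical = 117 x 2.2 / 100 = 2.574 kg


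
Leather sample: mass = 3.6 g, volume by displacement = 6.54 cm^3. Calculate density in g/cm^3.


Density = mass / volume
Density = 3.6 / 6.54 = 0.550 g/cm^3


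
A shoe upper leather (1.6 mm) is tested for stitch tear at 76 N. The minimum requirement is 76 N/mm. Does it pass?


STS = 76 / 1.6 = 47.5 N/mm
Minimum required: 76 N/mm
Passes: No


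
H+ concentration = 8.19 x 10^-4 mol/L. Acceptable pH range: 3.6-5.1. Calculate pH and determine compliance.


pH = 3.09
Compliant: No


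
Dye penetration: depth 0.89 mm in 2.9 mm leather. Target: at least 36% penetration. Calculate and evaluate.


Penetration = 30.7%
Meets target: No


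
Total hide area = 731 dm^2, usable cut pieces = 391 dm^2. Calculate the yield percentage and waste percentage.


Yield = 391 / 731 x 100 = 53.5%
Waste = 731 - 391 = 340 dm^2
Waste% = 100 - 53.5 = 46.5%


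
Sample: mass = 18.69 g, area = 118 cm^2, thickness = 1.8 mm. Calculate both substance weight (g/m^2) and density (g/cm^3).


Substance weight = 1583.9 g/m^2
Density = 0.880 g/cm^3

SW = 18.69 / 118 x 10000 = 1583.9 g/m^2
Volume = 118 x 1.8 / 10 = 21.24 cm^3
Density = 18.69 / 21.24 = 0.880 g/cm^3


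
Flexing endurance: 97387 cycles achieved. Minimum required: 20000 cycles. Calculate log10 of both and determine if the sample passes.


log10(97387) = 4.99
log10(20000) = 4.30
Passes: Yes


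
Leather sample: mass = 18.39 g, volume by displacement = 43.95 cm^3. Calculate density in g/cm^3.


0.418 g/cm^3

Density = mass / volume
Density = 18.39 / 43.95 = 0.418 g/cm^3


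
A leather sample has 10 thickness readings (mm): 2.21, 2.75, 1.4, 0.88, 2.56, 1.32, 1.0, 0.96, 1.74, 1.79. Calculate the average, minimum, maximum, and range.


Sum = 16.61
Average = 16.61 / 10 = 1.66 mm
Minimum = 0.88 mm
Maximum = 2.75 mm
Range = 2.75 - 0.88 = 1.87 mm


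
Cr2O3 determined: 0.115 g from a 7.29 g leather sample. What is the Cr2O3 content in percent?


1.58%

Cr2O3% = 0.115 / 7.29 x 100
Cr2O3% = 1.58%


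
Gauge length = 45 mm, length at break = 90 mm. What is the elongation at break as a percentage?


Extension = 90 - 45 = 45 mm
Elongation = 45 / 45 x 100 = 100.0%


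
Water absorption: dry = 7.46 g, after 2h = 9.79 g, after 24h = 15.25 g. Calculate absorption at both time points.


2h absorption = 31.2%
24h absorption = 104.4%


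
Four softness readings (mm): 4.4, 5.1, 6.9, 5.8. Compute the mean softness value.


Sum = 4.4 + 5.1 + 6.9 + 5.8
Mean = 22.2 / 4 = 5.55 mm


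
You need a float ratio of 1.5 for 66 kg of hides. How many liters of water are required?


99.0 L


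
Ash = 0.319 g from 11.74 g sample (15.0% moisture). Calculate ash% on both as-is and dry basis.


As-is ash% = 0.319 / 11.74 x 100 = 2.72%
Dry mass = 11.74 x (100 - 15.0) / 100 = 9.979 g
Dry-basis ash% = 0.319 / 9.979 x 100 = 3.20%


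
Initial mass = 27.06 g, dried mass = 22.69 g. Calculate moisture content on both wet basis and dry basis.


Wet basis = 16.1%
Dry basis = 19.3%


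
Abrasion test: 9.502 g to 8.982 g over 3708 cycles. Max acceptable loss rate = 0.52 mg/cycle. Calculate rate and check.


Loss = 9.502 - 8.982 = 0.520 g
Rate = 0.520 g / 3708 cycles x 1000 = 0.140 mg/cycle
Max = 0.52 mg/cycle
Passes: Yes


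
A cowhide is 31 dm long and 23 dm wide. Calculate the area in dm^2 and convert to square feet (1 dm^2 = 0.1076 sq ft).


Area = 31 x 23 = 713 dm^2
Conversion: 713 x 0.1076 = 76.72 sq ft


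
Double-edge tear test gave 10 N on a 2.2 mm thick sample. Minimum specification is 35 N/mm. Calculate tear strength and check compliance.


Tear strength = 10 / 2.2 = 4.5 N/mm
Required minimum = 35 N/mm
Compliant: No


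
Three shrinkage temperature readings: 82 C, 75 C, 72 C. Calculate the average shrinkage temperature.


Average = (82 + 75 + 72) / 3
Average = 229 / 3 = 76.3 C


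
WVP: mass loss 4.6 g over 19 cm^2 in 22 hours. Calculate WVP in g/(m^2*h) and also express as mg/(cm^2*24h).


WVP = 4.6 / (19 x 22) x 10000 = 110.05 g/(m^2*h)
Mass loss in mg = 4.6 x 1000 = 4600 mg
Per cm^2 per 24h in mg: 4600 x 24 / (19 x 22) = 110400 / 418 = 264.11 mg/(cm^2*24h)


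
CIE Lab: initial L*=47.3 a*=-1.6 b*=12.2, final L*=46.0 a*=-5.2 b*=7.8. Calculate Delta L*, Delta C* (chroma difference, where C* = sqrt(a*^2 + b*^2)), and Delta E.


Delta L* = 46.0 - 47.3 = -1.3
C1* = sqrt((-1.6)^2 + (12.2)^2) = 12.304
C2* = sqrt((-5.2)^2 + (7.8)^2) = 9.374
Delta C* = 9.374 - 12.304 = -2.93
Delta E = sqrt((-1.3)^2 + (-3.6)^2 + (-4.4)^2) = 5.83


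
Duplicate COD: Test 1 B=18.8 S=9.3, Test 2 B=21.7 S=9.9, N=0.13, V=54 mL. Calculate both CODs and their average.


COD1 = (18.8 - 9.3) x 0.13 x 8000 / 54 = 183.0 mg/L
COD2 = (21.7 - 9.9) x 0.13 x 8000 / 54 = 227.3 mg/L
Average = (183.0 + 227.3) / 2 = 205.2 mg/L


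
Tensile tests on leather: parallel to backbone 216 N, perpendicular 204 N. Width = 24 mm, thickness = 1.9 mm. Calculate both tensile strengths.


Area = 24 x 1.9 = 45.6 mm^2
TS (parallel) = 216 / 45.6 = 4.74 N/mm^2
TS (perpendicular) = 204 / 45.6 = 4.47 N/mm^2


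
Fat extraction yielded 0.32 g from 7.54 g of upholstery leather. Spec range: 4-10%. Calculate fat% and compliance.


Fat content = 4.2%
Compliant: Yes


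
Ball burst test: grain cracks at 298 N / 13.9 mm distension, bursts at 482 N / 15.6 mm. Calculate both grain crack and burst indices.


Crack index = 21.4 N/mm
Burst index = 30.9 N/mm


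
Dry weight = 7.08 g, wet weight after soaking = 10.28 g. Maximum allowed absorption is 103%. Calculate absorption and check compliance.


Absorption = 45.2%
Compliant: Yes

WA = (10.28 - 7.08) / 7.08 x 100 = 45.2%
Maximum allowed: 103%
Compliant: Yes


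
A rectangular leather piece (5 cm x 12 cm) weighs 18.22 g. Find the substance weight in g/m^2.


3036.7 g/m^2


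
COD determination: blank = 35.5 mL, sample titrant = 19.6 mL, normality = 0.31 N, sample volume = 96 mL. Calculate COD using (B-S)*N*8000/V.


410.8 mg/L

COD = (35.5 - 19.6) x 0.31 x 8000 / 96
COD = 15.9 x 0.31 x 8000 / 96
COD = 410.8 mg/L


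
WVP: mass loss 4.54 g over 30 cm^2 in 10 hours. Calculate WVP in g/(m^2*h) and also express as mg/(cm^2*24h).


WVP = 4.54 / (30 x 10) x 10000 = 151.33 g/(m^2*h)
Mass loss in mg = 4.54 x 1000 = 4540 mg
Per cm^2 per 24h in mg: 4540 x 24 / (30 x 10) = 108960 / 300 = 363.20 mg/(cm^2*24h)


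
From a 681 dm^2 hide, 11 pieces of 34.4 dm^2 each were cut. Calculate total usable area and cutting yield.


Usable area = 378.4 dm^2
Yield = 55.6%


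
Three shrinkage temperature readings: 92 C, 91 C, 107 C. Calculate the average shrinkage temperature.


96.7 C

Average = (92 + 91 + 107) / 3
Average = 290 / 3 = 96.7 C


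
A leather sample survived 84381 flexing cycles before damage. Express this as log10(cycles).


4.93

log10(84381) = 4.93


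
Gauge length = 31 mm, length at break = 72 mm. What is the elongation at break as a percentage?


132.3%


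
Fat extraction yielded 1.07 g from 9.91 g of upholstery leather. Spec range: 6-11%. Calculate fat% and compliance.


Fat% = 1.07 / 9.91 x 100 = 10.8%
Spec range: 6-11%
Compliant: Yes


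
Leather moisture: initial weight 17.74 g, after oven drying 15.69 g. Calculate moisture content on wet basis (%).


Moisture = 17.74 - 15.69 = 2.05 g
MC = 2.05 / 17.74 x 100 = 11.6%


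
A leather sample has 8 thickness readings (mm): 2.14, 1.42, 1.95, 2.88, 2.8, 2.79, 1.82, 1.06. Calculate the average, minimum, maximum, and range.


Average = 2.11 mm
Min = 1.06 mm
Max = 2.88 mm
Range = 1.82 mm

Sum = 16.86
Average = 16.86 / 8 = 2.11 mm
Minimum = 1.06 mm
Maximum = 2.88 mm
Range = 2.88 - 1.06 = 1.82 mm


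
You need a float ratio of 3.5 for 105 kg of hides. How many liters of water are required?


367.5 L

Water = hide weight x target ratio
Water = 105 x 3.5 = 367.5 L


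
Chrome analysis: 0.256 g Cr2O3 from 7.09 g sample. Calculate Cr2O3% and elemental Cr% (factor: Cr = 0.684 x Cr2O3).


Cr2O3 = 3.61%
Cr = 2.47%

Cr2O3% = 0.256 / 7.09 x 100 = 3.61%
Cr% = 3.61 x 0.684 = 2.47%


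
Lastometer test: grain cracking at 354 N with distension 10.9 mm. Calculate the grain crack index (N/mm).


Grain crack index = force / distension
Index = 354 / 10.9 = 32.5 N/mm


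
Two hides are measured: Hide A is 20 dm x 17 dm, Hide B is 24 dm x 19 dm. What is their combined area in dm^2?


796 dm^2

Hide A area = 20 x 17 = 340 dm^2
Hide B area = 24 x 19 = 456 dm^2
Total = 340 + 456 = 796 dm^2


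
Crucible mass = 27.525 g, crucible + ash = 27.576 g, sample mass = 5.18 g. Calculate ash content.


Ash mass = 27.576 - 27.525 = 0.051 g
Ash% = 0.051 / 5.18 x 100 = 0.98%


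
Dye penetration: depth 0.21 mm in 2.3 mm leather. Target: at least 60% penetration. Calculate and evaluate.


Penetration = 0.21 / 2.3 x 100 = 9.1%
Target: 60%
Meets target: No


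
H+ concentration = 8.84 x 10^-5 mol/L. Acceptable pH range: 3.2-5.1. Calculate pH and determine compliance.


pH = 4.05
Compliant: Yes

pH = -log10(8.84 x 10^-5) = 4.05
Range: 3.2 to 5.1
Compliant: Yes


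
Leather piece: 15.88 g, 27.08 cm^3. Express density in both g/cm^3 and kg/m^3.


0.586 g/cm^3
586 kg/m^3


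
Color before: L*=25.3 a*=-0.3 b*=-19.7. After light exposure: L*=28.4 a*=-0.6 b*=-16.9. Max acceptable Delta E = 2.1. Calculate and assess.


dL = 3.1, da = -0.3, db = 2.8
dE = sqrt((3.1)^2 + (-0.3)^2 + (2.8)^2) = 4.19
Max = 2.1
Passes: No


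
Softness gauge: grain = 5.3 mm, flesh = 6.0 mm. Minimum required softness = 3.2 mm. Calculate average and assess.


Average softness = 5.65 mm
Meets requirement: Yes

Average = (5.3 + 6.0) / 2 = 5.65 mm
Minimum = 3.2 mm
Meets requirement: Yes


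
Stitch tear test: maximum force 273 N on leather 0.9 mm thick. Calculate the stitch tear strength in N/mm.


303.3 N/mm

Stitch tear strength = force / thickness
STS = 273 / 0.9 = 303.3 N/mm


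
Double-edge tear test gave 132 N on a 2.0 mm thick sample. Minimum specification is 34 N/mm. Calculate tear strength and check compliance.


Tear strength = 132 / 2.0 = 66.0 N/mm
Required minimum = 34 N/mm
Compliant: Yes


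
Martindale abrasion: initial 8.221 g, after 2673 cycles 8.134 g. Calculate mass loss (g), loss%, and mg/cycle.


Mass loss = 0.087 g
Loss = 1.06%
Rate = 0.033 mg/cycle


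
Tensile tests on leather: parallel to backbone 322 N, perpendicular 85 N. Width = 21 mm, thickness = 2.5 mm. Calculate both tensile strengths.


Parallel = 6.13 N/mm^2
Perpendicular = 1.62 N/mm^2

Area = 21 x 2.5 = 52.5 mm^2
TS (parallel) = 322 / 52.5 = 6.13 N/mm^2
TS (perpendicular) = 85 / 52.5 = 1.62 N/mm^2


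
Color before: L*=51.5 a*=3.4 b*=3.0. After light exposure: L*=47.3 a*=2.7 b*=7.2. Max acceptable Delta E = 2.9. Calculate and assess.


Delta E = 5.98
Passes: No


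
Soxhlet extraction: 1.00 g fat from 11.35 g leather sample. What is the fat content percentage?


Fat content = 1.00 / 11.35 x 100
Fat = 8.8%


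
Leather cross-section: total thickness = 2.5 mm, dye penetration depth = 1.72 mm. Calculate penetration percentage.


Penetration% = 1.72 / 2.5 x 100
Penetration = 68.8%


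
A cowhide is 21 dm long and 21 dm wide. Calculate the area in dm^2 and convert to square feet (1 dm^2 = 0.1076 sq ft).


441 dm^2
47.45 sq ft

Area = 21 x 21 = 441 dm^2
Conversion: 441 x 0.1076 = 47.45 sq ft


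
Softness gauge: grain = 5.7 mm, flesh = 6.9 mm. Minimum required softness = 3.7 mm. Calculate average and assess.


Average = (5.7 + 6.9) / 2 = 6.30 mm
Minimum = 3.7 mm
Meets requirement: Yes


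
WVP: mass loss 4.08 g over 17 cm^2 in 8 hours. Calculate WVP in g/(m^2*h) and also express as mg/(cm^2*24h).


WVP = 300.00 g/(m^2*h)
Daily rate = 720.00 mg/(cm^2*24h)


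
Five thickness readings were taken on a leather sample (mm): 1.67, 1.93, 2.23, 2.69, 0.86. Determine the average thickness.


1.88 mm


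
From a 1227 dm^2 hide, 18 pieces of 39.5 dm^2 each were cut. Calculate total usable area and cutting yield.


Total usable = 18 x 39.5 = 711.0 dm^2
Yield = 711.0 / 1227 x 100 = 57.9%


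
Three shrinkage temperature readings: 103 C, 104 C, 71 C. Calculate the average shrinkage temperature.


Average = (103 + 104 + 71) / 3
Average = 278 / 3 = 92.7 C


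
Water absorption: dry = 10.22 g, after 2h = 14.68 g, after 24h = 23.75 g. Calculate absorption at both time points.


WA (2h) = (14.68 - 10.22) / 10.22 x 100 = 43.6%
WA (24h) = (23.75 - 10.22) / 10.22 x 100 = 132.4%


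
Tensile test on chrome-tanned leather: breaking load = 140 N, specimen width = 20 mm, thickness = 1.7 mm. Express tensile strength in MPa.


4.12 MPa

Cross-section = 20 x 1.7 = 34.0 mm^2
TS = 140 / 34.0 = 4.12 MPa
(1 N/mm^2 = 1 MPa)


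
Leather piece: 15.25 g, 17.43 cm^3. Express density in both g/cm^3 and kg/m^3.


Density = 15.25 / 17.43 = 0.875 g/cm^3
Convert: 0.875 x 1000 = 875 kg/m^3


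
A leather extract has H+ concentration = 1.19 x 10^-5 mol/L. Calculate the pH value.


pH = 4.92

pH = -log10[H+]
pH = -log10(1.19 x 10^-5) = 4.92


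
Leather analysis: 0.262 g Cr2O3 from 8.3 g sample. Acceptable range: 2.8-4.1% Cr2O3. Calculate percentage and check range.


Cr2O3% = 0.262 / 8.3 x 100 = 3.16%
Acceptable range: 2.8 to 4.1%
Within range: Yes


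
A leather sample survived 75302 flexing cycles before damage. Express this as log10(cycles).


log10(75302) = 4.88


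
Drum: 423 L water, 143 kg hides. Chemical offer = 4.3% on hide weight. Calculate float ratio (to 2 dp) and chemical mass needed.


Float ratio = 423 / 143 = 2.96
Chemical = 143 x 4.3 / 100 = 6.149 kg


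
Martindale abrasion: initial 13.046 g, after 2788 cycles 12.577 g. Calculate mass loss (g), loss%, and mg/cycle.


Loss = 13.046 - 12.577 = 0.469 g
Loss% = 0.469 / 13.046 x 100 = 3.59%
Rate = 0.469 / 2788 x 1000 = 0.168 mg/cycle
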